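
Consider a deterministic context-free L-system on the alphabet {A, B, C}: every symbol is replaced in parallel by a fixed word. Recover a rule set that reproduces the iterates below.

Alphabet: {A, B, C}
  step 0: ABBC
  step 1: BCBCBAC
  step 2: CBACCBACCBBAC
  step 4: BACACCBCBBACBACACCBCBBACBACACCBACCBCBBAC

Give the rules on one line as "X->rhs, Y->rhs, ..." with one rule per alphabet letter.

  step 1 ⇒ step 2: BCBCBAC ⇒ CB·AC·CB·AC·CB·B·AC
    A ↦ B
    B ↦ CB
    C ↦ AC

A->B, B->CB, C->AC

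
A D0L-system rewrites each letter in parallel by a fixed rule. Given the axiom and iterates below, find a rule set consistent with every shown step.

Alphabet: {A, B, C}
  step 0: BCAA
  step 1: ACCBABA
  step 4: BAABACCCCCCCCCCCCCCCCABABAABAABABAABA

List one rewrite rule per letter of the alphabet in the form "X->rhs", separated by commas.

  step 0 ⇒ step 1: BCAA ⇒ A·CC·BA·BA
    A ↦ BA
    B ↦ A
    C ↦ CC

A->BA, B->A, C->CC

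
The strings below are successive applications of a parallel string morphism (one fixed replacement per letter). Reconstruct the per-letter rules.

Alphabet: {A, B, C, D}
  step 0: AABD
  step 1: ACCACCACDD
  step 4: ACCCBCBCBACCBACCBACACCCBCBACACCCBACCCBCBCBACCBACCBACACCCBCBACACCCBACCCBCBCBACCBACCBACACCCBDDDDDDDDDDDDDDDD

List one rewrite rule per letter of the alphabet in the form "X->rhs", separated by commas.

  step 0 ⇒ step 1: AABD ⇒ ACC·ACC·AC·DD
    A ↦ ACC
    B ↦ AC
    D ↦ DD
    C ↦ CB  (constrained at step 1)

A->ACC, B->AC, C->CB, D->DD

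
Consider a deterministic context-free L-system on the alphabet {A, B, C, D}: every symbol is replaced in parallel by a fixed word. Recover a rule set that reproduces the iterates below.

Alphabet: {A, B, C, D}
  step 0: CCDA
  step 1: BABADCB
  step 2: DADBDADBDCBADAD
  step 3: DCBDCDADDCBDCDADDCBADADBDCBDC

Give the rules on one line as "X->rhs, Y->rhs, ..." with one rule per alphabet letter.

A->B, B->DAD, C->BA, D->DC

  step 2 ⇒ step 3: DADBDADBDCBADAD ⇒ DC·B·DC·DAD·DC·B·DC·DAD·DC·BA·DAD·B·DC·B·DC
    A ↦ B
    B ↦ DAD
    C ↦ BA
    D ↦ DC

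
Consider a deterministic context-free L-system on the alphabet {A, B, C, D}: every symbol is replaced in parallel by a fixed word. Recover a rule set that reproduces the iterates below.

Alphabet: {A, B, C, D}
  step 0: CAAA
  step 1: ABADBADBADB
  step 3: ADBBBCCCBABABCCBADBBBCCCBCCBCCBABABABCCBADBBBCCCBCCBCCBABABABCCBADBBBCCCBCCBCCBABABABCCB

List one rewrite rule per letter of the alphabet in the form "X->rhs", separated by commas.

A->ADB, B->CCB, C->AB, D->BBC

  step 0 ⇒ step 1: CAAA ⇒ AB·ADB·ADB·ADB
    A ↦ ADB
    C ↦ AB
    B ↦ CCB  (constrained at step 1)
    D ↦ BBC  (constrained at step 1)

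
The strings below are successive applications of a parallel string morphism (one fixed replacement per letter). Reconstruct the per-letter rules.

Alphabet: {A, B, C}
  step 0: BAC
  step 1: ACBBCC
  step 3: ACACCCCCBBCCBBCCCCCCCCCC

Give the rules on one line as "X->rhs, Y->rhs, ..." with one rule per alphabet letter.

A->BB, B->AC, C->CC

  step 0 ⇒ step 1: BAC ⇒ AC·BB·CC
    A ↦ BB
    B ↦ AC
    C ↦ CC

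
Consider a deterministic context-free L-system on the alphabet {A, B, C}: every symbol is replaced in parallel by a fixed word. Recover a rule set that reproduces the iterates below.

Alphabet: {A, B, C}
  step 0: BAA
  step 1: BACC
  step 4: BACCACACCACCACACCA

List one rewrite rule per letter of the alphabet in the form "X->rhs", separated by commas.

A->C, B->BA, C->CA

  step 0 ⇒ step 1: BAA ⇒ BA·C·C
    A ↦ C
    B ↦ BA
    C ↦ CA  (constrained at step 1)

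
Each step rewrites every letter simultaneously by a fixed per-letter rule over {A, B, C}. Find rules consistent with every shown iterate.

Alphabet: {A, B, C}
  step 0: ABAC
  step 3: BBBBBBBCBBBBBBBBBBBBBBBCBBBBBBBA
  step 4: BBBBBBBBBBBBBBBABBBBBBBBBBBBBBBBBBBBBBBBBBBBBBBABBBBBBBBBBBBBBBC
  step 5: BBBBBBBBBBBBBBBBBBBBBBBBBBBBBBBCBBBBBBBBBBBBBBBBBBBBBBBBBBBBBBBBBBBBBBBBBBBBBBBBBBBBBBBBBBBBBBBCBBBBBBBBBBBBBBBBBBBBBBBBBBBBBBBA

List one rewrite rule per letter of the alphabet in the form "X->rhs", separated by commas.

  step 4 ⇒ step 5: BBBBBBBBBBBBBBBABBBBBBBBBBBBBBBBBBBBBBBBBBBBBBBABBBBBBBBBBBBBBBC ⇒ BB·BB·BB·BB·BB·BB·BB·BB·BB·BB·BB·BB·BB·BB·BB·BC·BB·BB·BB·BB·BB·BB·BB·BB·BB·BB·BB·BB·BB·BB·BB·BB·BB·BB·BB·BB·BB·BB·BB·BB·BB·BB·BB·BB·BB·BB·BB·BC·BB·BB·BB·BB·BB·BB·BB·BB·BB·BB·BB·BB·BB·BB·BB·BA
    A ↦ BC
    B ↦ BB
    C ↦ BA

A->BC, B->BB, C->BA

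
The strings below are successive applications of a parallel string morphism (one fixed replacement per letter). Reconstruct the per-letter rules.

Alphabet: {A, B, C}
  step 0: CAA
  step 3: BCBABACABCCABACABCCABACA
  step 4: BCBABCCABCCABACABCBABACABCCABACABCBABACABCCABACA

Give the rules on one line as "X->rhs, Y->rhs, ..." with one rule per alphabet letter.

A->CA, B->BC, C->BA

  step 3 ⇒ step 4: BCBABACABCCABACABCCABACA ⇒ BC·BA·BC·CA·BC·CA·BA·CA·BC·BA·BA·CA·BC·CA·BA·CA·BC·BA·BA·CA·BC·CA·BA·CA
    A ↦ CA
    B ↦ BC
    C ↦ BA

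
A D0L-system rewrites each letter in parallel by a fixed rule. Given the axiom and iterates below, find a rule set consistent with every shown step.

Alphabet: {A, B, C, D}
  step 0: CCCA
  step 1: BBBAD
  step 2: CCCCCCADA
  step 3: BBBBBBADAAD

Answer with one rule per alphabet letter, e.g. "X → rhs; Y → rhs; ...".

A->AD, B->CC, C->B, D->A

  step 2 ⇒ step 3: CCCCCCADA ⇒ B·B·B·B·B·B·AD·A·AD
    A ↦ AD
    C ↦ B
    D ↦ A
  step 1 ⇒ step 2: BBBAD ⇒ CC·CC·CC·AD·A
    B ↦ CC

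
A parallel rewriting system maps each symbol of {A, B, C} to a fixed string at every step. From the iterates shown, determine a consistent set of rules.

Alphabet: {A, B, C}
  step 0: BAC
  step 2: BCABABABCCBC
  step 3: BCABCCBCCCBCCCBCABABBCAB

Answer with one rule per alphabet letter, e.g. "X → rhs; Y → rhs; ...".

A->CC, B->BC, C->AB

  step 2 ⇒ step 3: BCABABABCCBC ⇒ BC·AB·CC·BC·CC·BC·CC·BC·AB·AB·BC·AB
    A ↦ CC
    B ↦ BC
    C ↦ AB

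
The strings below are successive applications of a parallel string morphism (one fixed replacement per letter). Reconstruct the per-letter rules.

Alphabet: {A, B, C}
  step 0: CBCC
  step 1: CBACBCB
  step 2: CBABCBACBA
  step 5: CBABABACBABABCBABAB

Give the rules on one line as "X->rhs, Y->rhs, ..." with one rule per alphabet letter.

A->B, B->A, C->CB

  step 1 ⇒ step 2: CBACBCB ⇒ CB·A·B·CB·A·CB·A
    A ↦ B
    B ↦ A
    C ↦ CB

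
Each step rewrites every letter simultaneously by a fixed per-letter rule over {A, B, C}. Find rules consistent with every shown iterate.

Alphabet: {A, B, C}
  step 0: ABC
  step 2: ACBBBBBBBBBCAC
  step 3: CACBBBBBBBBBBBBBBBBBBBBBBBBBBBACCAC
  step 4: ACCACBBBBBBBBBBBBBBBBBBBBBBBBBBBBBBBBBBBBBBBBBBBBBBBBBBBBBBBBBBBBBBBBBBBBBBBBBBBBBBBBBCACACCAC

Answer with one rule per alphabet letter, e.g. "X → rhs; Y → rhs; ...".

  step 3 ⇒ step 4: CACBBBBBBBBBBBBBBBBBBBBBBBBBBBACCAC ⇒ AC·C·AC·BBB·BBB·BBB·BBB·BBB·BBB·BBB·BBB·BBB·BBB·BBB·BBB·BBB·BBB·BBB·BBB·BBB·BBB·BBB·BBB·BBB·BBB·BBB·BBB·BBB·BBB·BBB·C·AC·AC·C·AC
    A ↦ C
    B ↦ BBB
    C ↦ AC

A->C, B->BBB, C->AC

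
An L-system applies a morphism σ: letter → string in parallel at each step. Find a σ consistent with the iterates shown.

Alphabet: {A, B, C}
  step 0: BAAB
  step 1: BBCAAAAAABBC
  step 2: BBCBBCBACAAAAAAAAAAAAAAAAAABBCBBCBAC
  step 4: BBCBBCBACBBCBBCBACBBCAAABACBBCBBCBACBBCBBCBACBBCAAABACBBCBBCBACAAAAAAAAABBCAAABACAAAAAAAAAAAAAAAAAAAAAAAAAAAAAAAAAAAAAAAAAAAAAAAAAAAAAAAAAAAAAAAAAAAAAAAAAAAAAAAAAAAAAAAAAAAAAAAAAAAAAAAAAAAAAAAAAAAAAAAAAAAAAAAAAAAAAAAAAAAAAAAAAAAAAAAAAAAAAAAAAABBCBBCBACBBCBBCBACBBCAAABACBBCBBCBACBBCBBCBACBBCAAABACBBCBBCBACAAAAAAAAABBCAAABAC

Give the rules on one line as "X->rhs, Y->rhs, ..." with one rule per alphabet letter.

A->AAA, B->BBC, C->BAC

  step 1 ⇒ step 2: BBCAAAAAABBC ⇒ BBC·BBC·BAC·AAA·AAA·AAA·AAA·AAA·AAA·BBC·BBC·BAC
    A ↦ AAA
    B ↦ BBC
    C ↦ BAC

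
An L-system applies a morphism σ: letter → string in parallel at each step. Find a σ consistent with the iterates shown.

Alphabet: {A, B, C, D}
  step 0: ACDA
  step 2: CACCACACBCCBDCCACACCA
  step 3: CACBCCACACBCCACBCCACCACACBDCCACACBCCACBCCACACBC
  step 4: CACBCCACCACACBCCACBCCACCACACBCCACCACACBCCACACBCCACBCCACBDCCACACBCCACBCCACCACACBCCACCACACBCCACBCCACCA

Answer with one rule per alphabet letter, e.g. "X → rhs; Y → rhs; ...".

  step 3 ⇒ step 4: CACBCCACACBCCACBCCACCACACBDCCACACBCCACBCCACACBC ⇒ CA·CBC·CA·C·CA·CA·CBC·CA·CBC·CA·C·CA·CA·CBC·CA·C·CA·CA·CBC·CA·CA·CBC·CA·CBC·CA·C·BDC·CA·CA·CBC·CA·CBC·CA·C·CA·CA·CBC·CA·C·CA·CA·CBC·CA·CBC·CA·C·CA
    A ↦ CBC
    B ↦ C
    C ↦ CA
    D ↦ BDC

A->CBC, B->C, C->CA, D->BDC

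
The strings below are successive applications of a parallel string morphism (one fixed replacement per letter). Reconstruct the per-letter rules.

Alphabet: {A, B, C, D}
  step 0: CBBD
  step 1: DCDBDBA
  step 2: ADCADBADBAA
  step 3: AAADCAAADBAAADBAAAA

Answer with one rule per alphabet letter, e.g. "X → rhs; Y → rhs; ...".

  step 2 ⇒ step 3: ADCADBADBAA ⇒ AA·A·DC·AA·A·DB·AA·A·DB·AA·AA
    A ↦ AA
    B ↦ DB
    C ↦ DC
    D ↦ A

A->AA, B->DB, C->DC, D->A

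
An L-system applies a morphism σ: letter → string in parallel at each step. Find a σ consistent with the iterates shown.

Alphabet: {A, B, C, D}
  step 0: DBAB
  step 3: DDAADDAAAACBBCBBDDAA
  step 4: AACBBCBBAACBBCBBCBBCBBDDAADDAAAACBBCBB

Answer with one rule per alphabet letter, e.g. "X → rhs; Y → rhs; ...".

A->CBB, B->A, C->DD, D->A

  step 3 ⇒ step 4: DDAADDAAAACBBCBBDDAA ⇒ A·A·CBB·CBB·A·A·CBB·CBB·CBB·CBB·DD·A·A·DD·A·A·A·A·CBB·CBB
    A ↦ CBB
    B ↦ A
    C ↦ DD
    D ↦ A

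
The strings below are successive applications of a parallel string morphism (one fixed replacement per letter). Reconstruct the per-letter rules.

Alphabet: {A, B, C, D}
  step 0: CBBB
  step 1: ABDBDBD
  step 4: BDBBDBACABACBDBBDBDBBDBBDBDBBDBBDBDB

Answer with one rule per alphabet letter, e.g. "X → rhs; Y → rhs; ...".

  step 0 ⇒ step 1: CBBB ⇒ A·BD·BD·BD
    B ↦ BD
    C ↦ A
    A ↦ BAC  (constrained at step 1)
    D ↦ B  (constrained at step 1)

A->BAC, B->BD, C->A, D->B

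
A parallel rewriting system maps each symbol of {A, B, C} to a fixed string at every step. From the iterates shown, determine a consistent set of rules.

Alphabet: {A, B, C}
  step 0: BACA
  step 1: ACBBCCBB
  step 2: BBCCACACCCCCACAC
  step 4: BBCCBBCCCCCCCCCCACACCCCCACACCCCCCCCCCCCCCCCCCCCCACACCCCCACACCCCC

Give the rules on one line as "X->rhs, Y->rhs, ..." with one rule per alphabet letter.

  step 1 ⇒ step 2: ACBBCCBB ⇒ BB·CC·AC·AC·CC·CC·AC·AC
    A ↦ BB
    B ↦ AC
    C ↦ CC

A->BB, B->AC, C->CC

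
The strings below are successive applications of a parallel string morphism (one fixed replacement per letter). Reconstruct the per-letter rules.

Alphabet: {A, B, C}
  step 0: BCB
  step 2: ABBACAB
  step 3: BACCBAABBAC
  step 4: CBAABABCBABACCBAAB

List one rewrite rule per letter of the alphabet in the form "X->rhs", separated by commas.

  step 3 ⇒ step 4: BACCBAABBAC ⇒ C·BA·AB·AB·C·BA·BA·C·C·BA·AB
    A ↦ BA
    B ↦ C
    C ↦ AB

A->BA, B->C, C->AB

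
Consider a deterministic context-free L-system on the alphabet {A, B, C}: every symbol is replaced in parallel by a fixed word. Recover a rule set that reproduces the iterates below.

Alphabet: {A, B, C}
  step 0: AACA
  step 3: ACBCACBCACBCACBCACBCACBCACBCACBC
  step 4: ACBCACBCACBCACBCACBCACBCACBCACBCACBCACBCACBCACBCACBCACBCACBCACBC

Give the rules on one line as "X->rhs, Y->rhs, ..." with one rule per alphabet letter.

  step 3 ⇒ step 4: ACBCACBCACBCACBCACBCACBCACBCACBC ⇒ AC·BC·AC·BC·AC·BC·AC·BC·AC·BC·AC·BC·AC·BC·AC·BC·AC·BC·AC·BC·AC·BC·AC·BC·AC·BC·AC·BC·AC·BC·AC·BC
    A ↦ AC
    B ↦ AC
    C ↦ BC

A->AC, B->AC, C->BC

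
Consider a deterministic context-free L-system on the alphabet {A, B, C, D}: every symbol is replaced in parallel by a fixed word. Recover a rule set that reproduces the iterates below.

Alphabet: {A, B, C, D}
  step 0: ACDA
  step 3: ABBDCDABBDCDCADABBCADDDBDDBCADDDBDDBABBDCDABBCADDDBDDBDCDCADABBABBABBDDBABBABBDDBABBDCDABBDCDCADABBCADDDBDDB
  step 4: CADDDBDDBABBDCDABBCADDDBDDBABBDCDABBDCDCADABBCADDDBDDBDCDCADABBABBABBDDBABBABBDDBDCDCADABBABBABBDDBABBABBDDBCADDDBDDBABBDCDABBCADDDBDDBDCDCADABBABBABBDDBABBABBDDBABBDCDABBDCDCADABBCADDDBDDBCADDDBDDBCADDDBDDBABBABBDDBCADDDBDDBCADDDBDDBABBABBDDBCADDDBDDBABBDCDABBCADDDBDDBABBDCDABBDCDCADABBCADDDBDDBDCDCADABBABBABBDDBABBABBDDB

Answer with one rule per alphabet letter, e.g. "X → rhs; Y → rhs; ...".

  step 3 ⇒ step 4: ABBDCDABBDCDCADABBCADDDBDDBCADDDBDDBABBDCDABBCADDDBDDBDCDCADABBABBABBDDBABBABBDDBABBDCDABBDCDCADABBCADDDBDDB ⇒ CAD·DDB·DDB·ABB·DCD·ABB·CAD·DDB·DDB·ABB·DCD·ABB·DCD·CAD·ABB·CAD·DDB·DDB·DCD·CAD·ABB·ABB·ABB·DDB·ABB·ABB·DDB·DCD·CAD·ABB·ABB·ABB·DDB·ABB·ABB·DDB·CAD·DDB·DDB·ABB·DCD·ABB·CAD·DDB·DDB·DCD·CAD·ABB·ABB·ABB·DDB·ABB·ABB·DDB·ABB·DCD·ABB·DCD·CAD·ABB·CAD·DDB·DDB·CAD·DDB·DDB·CAD·DDB·DDB·ABB·ABB·DDB·CAD·DDB·DDB·CAD·DDB·DDB·ABB·ABB·DDB·CAD·DDB·DDB·ABB·DCD·ABB·CAD·DDB·DDB·ABB·DCD·ABB·DCD·CAD·ABB·CAD·DDB·DDB·DCD·CAD·ABB·ABB·ABB·DDB·ABB·ABB·DDB
    A ↦ CAD
    B ↦ DDB
    C ↦ DCD
    D ↦ ABB

A->CAD, B->DDB, C->DCD, D->ABB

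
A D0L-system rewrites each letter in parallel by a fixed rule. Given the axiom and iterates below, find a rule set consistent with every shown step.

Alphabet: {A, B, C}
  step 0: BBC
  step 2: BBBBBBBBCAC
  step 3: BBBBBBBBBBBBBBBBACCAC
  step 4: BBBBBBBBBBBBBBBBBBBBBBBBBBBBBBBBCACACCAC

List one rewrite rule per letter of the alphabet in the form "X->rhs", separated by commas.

  step 3 ⇒ step 4: BBBBBBBBBBBBBBBBACCAC ⇒ BB·BB·BB·BB·BB·BB·BB·BB·BB·BB·BB·BB·BB·BB·BB·BB·C·AC·AC·C·AC
    A ↦ C
    B ↦ BB
    C ↦ AC

A->C, B->BB, C->AC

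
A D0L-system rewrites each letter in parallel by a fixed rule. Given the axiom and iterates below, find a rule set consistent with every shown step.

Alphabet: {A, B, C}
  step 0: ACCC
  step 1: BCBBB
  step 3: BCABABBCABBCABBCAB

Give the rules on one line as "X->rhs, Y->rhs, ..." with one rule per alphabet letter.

A->BC, B->AB, C->B

  step 0 ⇒ step 1: ACCC ⇒ BC·B·B·B
    A ↦ BC
    C ↦ B
    B ↦ AB  (constrained at step 1)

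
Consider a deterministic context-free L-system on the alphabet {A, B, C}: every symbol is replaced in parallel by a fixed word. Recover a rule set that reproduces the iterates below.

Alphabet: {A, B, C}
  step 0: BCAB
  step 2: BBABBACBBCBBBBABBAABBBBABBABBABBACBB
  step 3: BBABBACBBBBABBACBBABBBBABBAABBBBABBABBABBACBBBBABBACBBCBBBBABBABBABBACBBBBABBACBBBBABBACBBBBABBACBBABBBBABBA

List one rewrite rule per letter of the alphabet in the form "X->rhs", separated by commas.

  step 2 ⇒ step 3: BBABBACBBCBBBBABBAABBBBABBABBABBACBB ⇒ BBA·BBA·CBB·BBA·BBA·CBB·ABB·BBA·BBA·ABB·BBA·BBA·BBA·BBA·CBB·BBA·BBA·CBB·CBB·BBA·BBA·BBA·BBA·CBB·BBA·BBA·CBB·BBA·BBA·CBB·BBA·BBA·CBB·ABB·BBA·BBA
    A ↦ CBB
    B ↦ BBA
    C ↦ ABB

A->CBB, B->BBA, C->ABB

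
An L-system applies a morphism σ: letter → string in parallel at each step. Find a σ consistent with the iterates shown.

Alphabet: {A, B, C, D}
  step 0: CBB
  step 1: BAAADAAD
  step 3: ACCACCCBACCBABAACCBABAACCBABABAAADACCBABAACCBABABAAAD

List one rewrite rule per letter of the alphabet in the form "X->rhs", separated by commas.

A->ACC, B->AAD, C->BA, D->CB

  step 0 ⇒ step 1: CBB ⇒ BA·AAD·AAD
    B ↦ AAD
    C ↦ BA
    A ↦ ACC  (constrained at step 1)
    D ↦ CB  (constrained at step 1)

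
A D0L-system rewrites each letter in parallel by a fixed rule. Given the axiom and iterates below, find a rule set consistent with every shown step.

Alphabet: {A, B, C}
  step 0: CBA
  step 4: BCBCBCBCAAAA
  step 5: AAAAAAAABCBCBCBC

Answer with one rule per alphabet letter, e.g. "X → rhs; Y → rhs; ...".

A->BC, B->A, C->A

  step 4 ⇒ step 5: BCBCBCBCAAAA ⇒ A·A·A·A·A·A·A·A·BC·BC·BC·BC
    A ↦ BC
    B ↦ A
    C ↦ A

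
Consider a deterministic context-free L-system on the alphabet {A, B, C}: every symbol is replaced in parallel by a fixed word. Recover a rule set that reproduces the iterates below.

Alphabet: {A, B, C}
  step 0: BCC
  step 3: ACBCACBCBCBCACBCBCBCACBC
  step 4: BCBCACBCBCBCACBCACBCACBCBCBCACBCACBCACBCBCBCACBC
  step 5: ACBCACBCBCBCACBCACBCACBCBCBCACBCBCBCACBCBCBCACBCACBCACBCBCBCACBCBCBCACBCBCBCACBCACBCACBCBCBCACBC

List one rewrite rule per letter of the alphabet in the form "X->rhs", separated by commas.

  step 4 ⇒ step 5: BCBCACBCBCBCACBCACBCACBCBCBCACBCACBCACBCBCBCACBC ⇒ AC·BC·AC·BC·BC·BC·AC·BC·AC·BC·AC·BC·BC·BC·AC·BC·BC·BC·AC·BC·BC·BC·AC·BC·AC·BC·AC·BC·BC·BC·AC·BC·BC·BC·AC·BC·BC·BC·AC·BC·AC·BC·AC·BC·BC·BC·AC·BC
    A ↦ BC
    B ↦ AC
    C ↦ BC

A->BC, B->AC, C->BC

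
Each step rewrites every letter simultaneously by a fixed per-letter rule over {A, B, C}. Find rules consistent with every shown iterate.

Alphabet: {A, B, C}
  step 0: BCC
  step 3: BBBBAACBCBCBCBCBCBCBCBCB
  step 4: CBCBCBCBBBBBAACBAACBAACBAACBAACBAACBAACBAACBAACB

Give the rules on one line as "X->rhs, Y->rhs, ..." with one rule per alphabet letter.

  step 3 ⇒ step 4: BBBBAACBCBCBCBCBCBCBCBCB ⇒ CB·CB·CB·CB·BB·BB·AA·CB·AA·CB·AA·CB·AA·CB·AA·CB·AA·CB·AA·CB·AA·CB·AA·CB
    A ↦ BB
    B ↦ CB
    C ↦ AA

A->BB, B->CB, C->AA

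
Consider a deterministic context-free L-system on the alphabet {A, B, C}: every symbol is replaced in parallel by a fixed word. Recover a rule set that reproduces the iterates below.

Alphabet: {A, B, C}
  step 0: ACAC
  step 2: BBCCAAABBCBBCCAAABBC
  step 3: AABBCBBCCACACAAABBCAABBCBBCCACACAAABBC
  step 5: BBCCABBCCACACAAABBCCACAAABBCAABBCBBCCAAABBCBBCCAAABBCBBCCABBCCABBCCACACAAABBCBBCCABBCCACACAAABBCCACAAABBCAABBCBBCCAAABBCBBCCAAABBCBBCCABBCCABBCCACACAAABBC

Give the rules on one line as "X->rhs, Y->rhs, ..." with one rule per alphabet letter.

A->CA, B->A, C->BBC

  step 2 ⇒ step 3: BBCCAAABBCBBCCAAABBC ⇒ A·A·BBC·BBC·CA·CA·CA·A·A·BBC·A·A·BBC·BBC·CA·CA·CA·A·A·BBC
    A ↦ CA
    B ↦ A
    C ↦ BBC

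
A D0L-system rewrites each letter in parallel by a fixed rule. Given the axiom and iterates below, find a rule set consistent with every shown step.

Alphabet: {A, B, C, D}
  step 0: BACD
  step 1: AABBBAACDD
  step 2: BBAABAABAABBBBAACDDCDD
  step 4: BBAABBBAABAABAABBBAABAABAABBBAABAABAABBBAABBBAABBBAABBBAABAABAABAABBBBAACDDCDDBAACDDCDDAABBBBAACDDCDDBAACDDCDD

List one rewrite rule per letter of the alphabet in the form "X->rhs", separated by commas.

A->B, B->AAB, C->BAA, D->CDD

  step 1 ⇒ step 2: AABBBAACDD ⇒ B·B·AAB·AAB·AAB·B·B·BAA·CDD·CDD
    A ↦ B
    B ↦ AAB
    C ↦ BAA
    D ↦ CDD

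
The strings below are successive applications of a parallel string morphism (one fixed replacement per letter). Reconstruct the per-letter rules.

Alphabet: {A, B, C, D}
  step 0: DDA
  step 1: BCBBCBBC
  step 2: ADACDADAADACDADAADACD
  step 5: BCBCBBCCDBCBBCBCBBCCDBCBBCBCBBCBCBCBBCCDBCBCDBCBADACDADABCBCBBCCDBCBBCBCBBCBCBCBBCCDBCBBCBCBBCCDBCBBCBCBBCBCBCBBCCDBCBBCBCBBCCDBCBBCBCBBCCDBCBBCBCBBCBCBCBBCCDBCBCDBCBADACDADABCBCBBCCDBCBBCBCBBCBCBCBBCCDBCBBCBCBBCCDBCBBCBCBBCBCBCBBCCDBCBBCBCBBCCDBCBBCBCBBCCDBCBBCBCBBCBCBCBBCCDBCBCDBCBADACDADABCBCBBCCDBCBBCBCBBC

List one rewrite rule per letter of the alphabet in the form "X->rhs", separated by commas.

A->BC, B->ADA, C->CD, D->BCB

  step 1 ⇒ step 2: BCBBCBBC ⇒ ADA·CD·ADA·ADA·CD·ADA·ADA·CD
    B ↦ ADA
    C ↦ CD
  step 0 ⇒ step 1: DDA ⇒ BCB·BCB·BC
    A ↦ BC
  step 0 ⇒ step 1: DDA ⇒ BCB·BCB·BC
    D ↦ BCB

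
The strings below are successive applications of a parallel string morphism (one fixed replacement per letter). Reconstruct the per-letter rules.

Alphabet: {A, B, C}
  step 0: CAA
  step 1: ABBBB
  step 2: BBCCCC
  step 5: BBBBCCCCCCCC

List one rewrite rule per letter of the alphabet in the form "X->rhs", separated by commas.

A->BB, B->C, C->A

  step 1 ⇒ step 2: ABBBB ⇒ BB·C·C·C·C
    A ↦ BB
    B ↦ C
  step 0 ⇒ step 1: CAA ⇒ A·BB·BB
    C ↦ A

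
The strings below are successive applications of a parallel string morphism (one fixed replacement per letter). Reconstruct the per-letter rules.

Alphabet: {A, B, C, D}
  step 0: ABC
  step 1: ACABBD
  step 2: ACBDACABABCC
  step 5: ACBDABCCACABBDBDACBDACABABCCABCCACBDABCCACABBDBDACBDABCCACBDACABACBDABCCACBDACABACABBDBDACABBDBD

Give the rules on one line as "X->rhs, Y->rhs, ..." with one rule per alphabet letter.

  step 1 ⇒ step 2: ACABBD ⇒ AC·BD·AC·AB·AB·CC
    A ↦ AC
    B ↦ AB
    C ↦ BD
    D ↦ CC

A->AC, B->AB, C->BD, D->CC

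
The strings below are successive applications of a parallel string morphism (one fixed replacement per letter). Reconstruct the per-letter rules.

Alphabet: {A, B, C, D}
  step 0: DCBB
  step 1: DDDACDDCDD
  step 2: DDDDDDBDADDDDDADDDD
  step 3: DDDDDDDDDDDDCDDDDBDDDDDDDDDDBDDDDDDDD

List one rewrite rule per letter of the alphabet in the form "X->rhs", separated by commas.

A->B, B->CDD, C->DA, D->DD

  step 2 ⇒ step 3: DDDDDDBDADDDDDADDDD ⇒ DD·DD·DD·DD·DD·DD·CDD·DD·B·DD·DD·DD·DD·DD·B·DD·DD·DD·DD
    A ↦ B
    B ↦ CDD
    D ↦ DD
  step 0 ⇒ step 1: DCBB ⇒ DD·DA·CDD·CDD
    C ↦ DA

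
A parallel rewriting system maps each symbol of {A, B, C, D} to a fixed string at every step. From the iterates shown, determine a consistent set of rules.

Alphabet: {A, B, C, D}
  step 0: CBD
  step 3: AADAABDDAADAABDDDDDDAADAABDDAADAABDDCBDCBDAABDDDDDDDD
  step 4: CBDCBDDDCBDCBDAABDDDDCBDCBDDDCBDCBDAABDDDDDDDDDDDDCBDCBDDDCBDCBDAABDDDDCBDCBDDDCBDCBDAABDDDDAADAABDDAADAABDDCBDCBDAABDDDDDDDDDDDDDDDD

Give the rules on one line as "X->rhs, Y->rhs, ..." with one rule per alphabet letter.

A->CBD, B->AAB, C->AAD, D->DD

  step 3 ⇒ step 4: AADAABDDAADAABDDDDDDAADAABDDAADAABDDCBDCBDAABDDDDDDDD ⇒ CBD·CBD·DD·CBD·CBD·AAB·DD·DD·CBD·CBD·DD·CBD·CBD·AAB·DD·DD·DD·DD·DD·DD·CBD·CBD·DD·CBD·CBD·AAB·DD·DD·CBD·CBD·DD·CBD·CBD·AAB·DD·DD·AAD·AAB·DD·AAD·AAB·DD·CBD·CBD·AAB·DD·DD·DD·DD·DD·DD·DD·DD
    A ↦ CBD
    B ↦ AAB
    C ↦ AAD
    D ↦ DD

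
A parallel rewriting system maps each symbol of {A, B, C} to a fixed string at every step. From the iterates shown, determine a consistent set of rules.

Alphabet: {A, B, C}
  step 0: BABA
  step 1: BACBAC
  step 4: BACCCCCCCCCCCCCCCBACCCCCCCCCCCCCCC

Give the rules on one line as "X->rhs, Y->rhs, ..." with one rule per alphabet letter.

A->C, B->BA, C->CC

  step 0 ⇒ step 1: BABA ⇒ BA·C·BA·C
    A ↦ C
    B ↦ BA
    C ↦ CC  (constrained at step 1)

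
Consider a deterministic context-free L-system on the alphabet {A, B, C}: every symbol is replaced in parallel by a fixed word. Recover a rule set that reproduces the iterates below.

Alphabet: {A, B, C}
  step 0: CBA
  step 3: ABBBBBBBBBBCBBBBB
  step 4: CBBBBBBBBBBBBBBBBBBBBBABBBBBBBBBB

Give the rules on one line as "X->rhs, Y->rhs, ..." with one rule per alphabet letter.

A->CB, B->BB, C->A

  step 3 ⇒ step 4: ABBBBBBBBBBCBBBBB ⇒ CB·BB·BB·BB·BB·BB·BB·BB·BB·BB·BB·A·BB·BB·BB·BB·BB
    A ↦ CB
    B ↦ BB
    C ↦ A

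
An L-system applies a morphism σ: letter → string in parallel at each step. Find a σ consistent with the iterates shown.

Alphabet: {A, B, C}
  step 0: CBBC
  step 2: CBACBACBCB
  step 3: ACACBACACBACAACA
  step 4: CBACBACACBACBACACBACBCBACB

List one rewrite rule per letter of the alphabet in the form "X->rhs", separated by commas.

  step 3 ⇒ step 4: ACACBACACBACAACA ⇒ CB·A·CB·A·CA·CB·A·CB·A·CA·CB·A·CB·CB·A·CB
    A ↦ CB
    B ↦ CA
    C ↦ A

A->CB, B->CA, C->A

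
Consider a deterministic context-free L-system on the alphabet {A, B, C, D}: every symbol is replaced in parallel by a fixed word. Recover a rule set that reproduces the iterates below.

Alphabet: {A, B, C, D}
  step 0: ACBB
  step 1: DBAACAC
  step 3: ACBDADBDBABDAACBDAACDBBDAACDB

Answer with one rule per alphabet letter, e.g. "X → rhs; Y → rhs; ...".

  step 0 ⇒ step 1: ACBB ⇒ DB·A·AC·AC
    A ↦ DB
    B ↦ AC
    C ↦ A
    D ↦ BDA  (constrained at step 1)

A->DB, B->AC, C->A, D->BDA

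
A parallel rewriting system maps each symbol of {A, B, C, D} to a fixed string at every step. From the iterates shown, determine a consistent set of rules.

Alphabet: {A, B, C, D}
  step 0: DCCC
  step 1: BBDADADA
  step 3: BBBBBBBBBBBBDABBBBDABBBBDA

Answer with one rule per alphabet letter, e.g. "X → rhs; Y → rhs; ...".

A->C, B->BB, C->DA, D->BB

  step 0 ⇒ step 1: DCCC ⇒ BB·DA·DA·DA
    C ↦ DA
    D ↦ BB
    A ↦ C  (constrained at step 1)
    B ↦ BB  (constrained at step 1)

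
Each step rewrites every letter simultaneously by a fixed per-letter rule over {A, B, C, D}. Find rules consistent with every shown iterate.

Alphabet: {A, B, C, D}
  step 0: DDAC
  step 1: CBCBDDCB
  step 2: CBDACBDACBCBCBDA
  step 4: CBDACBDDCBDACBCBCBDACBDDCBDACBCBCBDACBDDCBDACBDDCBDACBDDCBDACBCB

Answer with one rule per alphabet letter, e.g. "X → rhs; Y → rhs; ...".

  step 1 ⇒ step 2: CBCBDDCB ⇒ CB·DA·CB·DA·CB·CB·CB·DA
    B ↦ DA
    C ↦ CB
    D ↦ CB
  step 0 ⇒ step 1: DDAC ⇒ CB·CB·DD·CB
    A ↦ DD

A->DD, B->DA, C->CB, D->CB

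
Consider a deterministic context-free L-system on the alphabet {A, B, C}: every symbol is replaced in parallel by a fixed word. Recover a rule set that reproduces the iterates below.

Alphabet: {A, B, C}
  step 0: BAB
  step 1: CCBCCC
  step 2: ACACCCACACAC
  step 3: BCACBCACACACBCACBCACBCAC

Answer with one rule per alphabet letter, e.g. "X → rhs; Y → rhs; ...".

  step 2 ⇒ step 3: ACACCCACACAC ⇒ BC·AC·BC·AC·AC·AC·BC·AC·BC·AC·BC·AC
    A ↦ BC
    C ↦ AC
  step 0 ⇒ step 1: BAB ⇒ CC·BC·CC
    B ↦ CC

A->BC, B->CC, C->AC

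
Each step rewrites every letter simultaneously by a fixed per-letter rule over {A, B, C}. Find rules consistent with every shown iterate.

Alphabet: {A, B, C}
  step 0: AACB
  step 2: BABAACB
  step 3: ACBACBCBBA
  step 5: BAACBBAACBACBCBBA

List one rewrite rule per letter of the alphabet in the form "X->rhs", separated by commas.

  step 2 ⇒ step 3: BABAACB ⇒ A·CB·A·CB·CB·B·A
    A ↦ CB
    B ↦ A
    C ↦ B

A->CB, B->A, C->B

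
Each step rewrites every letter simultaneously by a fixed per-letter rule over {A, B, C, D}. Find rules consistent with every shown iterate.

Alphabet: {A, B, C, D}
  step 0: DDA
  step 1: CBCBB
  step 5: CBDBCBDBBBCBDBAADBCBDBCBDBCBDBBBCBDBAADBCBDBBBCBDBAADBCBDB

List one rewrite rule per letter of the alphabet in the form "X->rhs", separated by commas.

A->B, B->DB, C->AA, D->CB

  step 0 ⇒ step 1: DDA ⇒ CB·CB·B
    A ↦ B
    D ↦ CB
    B ↦ DB  (constrained at step 1)
    C ↦ AA  (constrained at step 1)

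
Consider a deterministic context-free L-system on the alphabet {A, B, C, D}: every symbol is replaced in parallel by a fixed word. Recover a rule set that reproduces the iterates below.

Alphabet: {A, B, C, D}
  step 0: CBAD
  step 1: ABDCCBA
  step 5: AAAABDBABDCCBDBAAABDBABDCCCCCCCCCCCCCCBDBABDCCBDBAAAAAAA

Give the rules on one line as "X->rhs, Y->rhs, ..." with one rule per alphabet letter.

A->CC, B->BD, C->A, D->BA

  step 0 ⇒ step 1: CBAD ⇒ A·BD·CC·BA
    A ↦ CC
    B ↦ BD
    C ↦ A
    D ↦ BA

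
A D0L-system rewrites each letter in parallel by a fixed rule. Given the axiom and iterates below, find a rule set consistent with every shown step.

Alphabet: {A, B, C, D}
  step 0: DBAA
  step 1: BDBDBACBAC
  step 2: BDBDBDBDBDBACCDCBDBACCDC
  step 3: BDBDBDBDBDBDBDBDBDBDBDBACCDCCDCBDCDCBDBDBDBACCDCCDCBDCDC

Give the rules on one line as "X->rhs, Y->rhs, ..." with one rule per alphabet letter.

A->BAC, B->BD, C->CDC, D->BD

  step 2 ⇒ step 3: BDBDBDBDBDBACCDCBDBACCDC ⇒ BD·BD·BD·BD·BD·BD·BD·BD·BD·BD·BD·BAC·CDC·CDC·BD·CDC·BD·BD·BD·BAC·CDC·CDC·BD·CDC
    A ↦ BAC
    B ↦ BD
    C ↦ CDC
    D ↦ BD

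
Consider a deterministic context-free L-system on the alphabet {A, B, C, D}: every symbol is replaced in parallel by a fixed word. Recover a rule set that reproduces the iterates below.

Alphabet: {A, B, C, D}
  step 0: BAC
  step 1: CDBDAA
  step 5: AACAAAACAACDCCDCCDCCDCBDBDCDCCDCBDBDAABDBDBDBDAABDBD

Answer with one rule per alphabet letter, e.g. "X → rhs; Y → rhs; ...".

A->BD, B->CD, C->AA, D->C

  step 0 ⇒ step 1: BAC ⇒ CD·BD·AA
    A ↦ BD
    B ↦ CD
    C ↦ AA
    D ↦ C  (constrained at step 1)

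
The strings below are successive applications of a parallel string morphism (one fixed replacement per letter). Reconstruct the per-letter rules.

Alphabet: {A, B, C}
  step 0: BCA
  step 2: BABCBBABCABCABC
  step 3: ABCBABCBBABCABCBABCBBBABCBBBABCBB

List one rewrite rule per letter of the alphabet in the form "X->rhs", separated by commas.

A->B, B->ABC, C->BB

  step 2 ⇒ step 3: BABCBBABCABCABC ⇒ ABC·B·ABC·BB·ABC·ABC·B·ABC·BB·B·ABC·BB·B·ABC·BB
    A ↦ B
    B ↦ ABC
    C ↦ BB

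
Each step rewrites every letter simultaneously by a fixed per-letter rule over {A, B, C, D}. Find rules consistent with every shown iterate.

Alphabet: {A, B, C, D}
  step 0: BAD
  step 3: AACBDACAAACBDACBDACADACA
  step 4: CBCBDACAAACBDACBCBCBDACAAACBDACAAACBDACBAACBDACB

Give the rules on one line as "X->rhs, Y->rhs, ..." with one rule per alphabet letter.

  step 3 ⇒ step 4: AACBDACAAACBDACBDACADACA ⇒ CB·CB·DA·CA·AA·CB·DA·CB·CB·CB·DA·CA·AA·CB·DA·CA·AA·CB·DA·CB·AA·CB·DA·CB
    A ↦ CB
    B ↦ CA
    C ↦ DA
    D ↦ AA

A->CB, B->CA, C->DA, D->AA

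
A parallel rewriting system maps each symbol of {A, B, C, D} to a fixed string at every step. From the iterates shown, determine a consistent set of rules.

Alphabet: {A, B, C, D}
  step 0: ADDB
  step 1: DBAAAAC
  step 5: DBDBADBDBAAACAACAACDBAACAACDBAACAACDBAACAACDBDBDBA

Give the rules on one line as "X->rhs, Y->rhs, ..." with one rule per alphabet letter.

  step 0 ⇒ step 1: ADDB ⇒ DB·AA·AA·C
    A ↦ DB
    B ↦ C
    D ↦ AA
    C ↦ A  (constrained at step 1)

A->DB, B->C, C->A, D->AA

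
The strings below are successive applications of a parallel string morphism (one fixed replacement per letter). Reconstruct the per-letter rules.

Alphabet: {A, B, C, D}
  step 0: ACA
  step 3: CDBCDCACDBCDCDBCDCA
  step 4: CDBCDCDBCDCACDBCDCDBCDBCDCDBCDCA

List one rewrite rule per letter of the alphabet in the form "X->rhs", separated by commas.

  step 3 ⇒ step 4: CDBCDCACDBCDCDBCDCA ⇒ CD·B·CD·CD·B·CD·CA·CD·B·CD·CD·B·CD·B·CD·CD·B·CD·CA
    A ↦ CA
    B ↦ CD
    C ↦ CD
    D ↦ B

A->CA, B->CD, C->CD, D->B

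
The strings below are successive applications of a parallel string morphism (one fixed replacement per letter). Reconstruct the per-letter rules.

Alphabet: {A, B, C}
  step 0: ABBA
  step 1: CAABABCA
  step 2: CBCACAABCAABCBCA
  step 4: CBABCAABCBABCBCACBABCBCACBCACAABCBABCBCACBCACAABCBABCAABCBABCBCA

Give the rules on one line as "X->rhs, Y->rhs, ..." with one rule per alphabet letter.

  step 1 ⇒ step 2: CAABABCA ⇒ CB·CA·CA·AB·CA·AB·CB·CA
    A ↦ CA
    B ↦ AB
    C ↦ CB

A->CA, B->AB, C->CB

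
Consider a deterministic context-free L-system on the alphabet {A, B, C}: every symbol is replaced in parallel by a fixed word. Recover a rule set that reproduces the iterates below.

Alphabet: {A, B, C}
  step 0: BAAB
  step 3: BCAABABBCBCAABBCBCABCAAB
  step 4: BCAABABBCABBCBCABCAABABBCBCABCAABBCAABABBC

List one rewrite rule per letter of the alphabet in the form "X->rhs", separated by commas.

A->AB, B->BC, C->A

  step 3 ⇒ step 4: BCAABABBCBCAABBCBCABCAAB ⇒ BC·A·AB·AB·BC·AB·BC·BC·A·BC·A·AB·AB·BC·BC·A·BC·A·AB·BC·A·AB·AB·BC
    A ↦ AB
    B ↦ BC
    C ↦ A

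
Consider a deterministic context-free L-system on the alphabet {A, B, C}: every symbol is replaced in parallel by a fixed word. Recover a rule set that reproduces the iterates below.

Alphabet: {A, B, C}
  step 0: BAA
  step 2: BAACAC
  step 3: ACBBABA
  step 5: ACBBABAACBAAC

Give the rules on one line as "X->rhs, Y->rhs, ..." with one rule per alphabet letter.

A->B, B->AC, C->A

  step 2 ⇒ step 3: BAACAC ⇒ AC·B·B·A·B·A
    A ↦ B
    B ↦ AC
    C ↦ A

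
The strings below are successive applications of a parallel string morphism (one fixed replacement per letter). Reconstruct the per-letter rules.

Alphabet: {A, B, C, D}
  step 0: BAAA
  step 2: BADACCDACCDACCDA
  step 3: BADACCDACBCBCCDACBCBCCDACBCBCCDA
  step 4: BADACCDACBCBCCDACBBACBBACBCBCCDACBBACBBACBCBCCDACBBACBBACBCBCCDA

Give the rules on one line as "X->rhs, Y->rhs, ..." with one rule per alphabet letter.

  step 3 ⇒ step 4: BADACCDACBCBCCDACBCBCCDACBCBCCDA ⇒ BA·DA·CC·DA·CB·CB·CC·DA·CB·BA·CB·BA·CB·CB·CC·DA·CB·BA·CB·BA·CB·CB·CC·DA·CB·BA·CB·BA·CB·CB·CC·DA
    A ↦ DA
    B ↦ BA
    C ↦ CB
    D ↦ CC

A->DA, B->BA, C->CB, D->CC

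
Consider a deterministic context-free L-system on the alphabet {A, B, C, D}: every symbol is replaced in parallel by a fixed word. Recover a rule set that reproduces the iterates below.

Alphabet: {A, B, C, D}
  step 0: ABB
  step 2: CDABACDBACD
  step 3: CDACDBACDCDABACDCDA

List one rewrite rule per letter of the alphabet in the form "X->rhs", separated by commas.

A->CD, B->BA, C->CD, D->A

  step 2 ⇒ step 3: CDABACDBACD ⇒ CD·A·CD·BA·CD·CD·A·BA·CD·CD·A
    A ↦ CD
    B ↦ BA
    C ↦ CD
    D ↦ A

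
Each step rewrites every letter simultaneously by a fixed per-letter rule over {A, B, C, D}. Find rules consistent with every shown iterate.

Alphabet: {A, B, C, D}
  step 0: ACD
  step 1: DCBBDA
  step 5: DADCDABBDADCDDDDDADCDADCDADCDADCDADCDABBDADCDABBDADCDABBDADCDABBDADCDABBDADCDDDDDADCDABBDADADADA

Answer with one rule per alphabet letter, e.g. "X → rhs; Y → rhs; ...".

  step 0 ⇒ step 1: ACD ⇒ DC·BB·DA
    A ↦ DC
    C ↦ BB
    D ↦ DA
    B ↦ DD  (constrained at step 1)

A->DC, B->DD, C->BB, D->DA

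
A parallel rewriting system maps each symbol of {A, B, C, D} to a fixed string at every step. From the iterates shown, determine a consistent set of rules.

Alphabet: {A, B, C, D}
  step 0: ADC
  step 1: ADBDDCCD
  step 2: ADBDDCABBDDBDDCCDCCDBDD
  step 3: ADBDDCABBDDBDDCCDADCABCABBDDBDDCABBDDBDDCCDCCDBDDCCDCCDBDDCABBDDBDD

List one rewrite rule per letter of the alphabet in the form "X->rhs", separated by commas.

  step 2 ⇒ step 3: ADBDDCABBDDBDDCCDCCDBDD ⇒ AD·BDD·CAB·BDD·BDD·CCD·AD·CAB·CAB·BDD·BDD·CAB·BDD·BDD·CCD·CCD·BDD·CCD·CCD·BDD·CAB·BDD·BDD
    A ↦ AD
    B ↦ CAB
    C ↦ CCD
    D ↦ BDD

A->AD, B->CAB, C->CCD, D->BDD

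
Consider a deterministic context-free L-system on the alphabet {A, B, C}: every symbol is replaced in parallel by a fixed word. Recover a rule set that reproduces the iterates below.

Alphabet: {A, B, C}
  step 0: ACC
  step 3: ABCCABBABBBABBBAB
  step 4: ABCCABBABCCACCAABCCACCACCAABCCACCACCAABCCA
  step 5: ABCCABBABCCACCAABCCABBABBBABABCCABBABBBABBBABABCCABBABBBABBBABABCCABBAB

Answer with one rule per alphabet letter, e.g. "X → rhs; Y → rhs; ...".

A->AB, B->CCA, C->B

  step 4 ⇒ step 5: ABCCABBABCCACCAABCCACCACCAABCCACCACCAABCCA ⇒ AB·CCA·B·B·AB·CCA·CCA·AB·CCA·B·B·AB·B·B·AB·AB·CCA·B·B·AB·B·B·AB·B·B·AB·AB·CCA·B·B·AB·B·B·AB·B·B·AB·AB·CCA·B·B·AB
    A ↦ AB
    B ↦ CCA
    C ↦ B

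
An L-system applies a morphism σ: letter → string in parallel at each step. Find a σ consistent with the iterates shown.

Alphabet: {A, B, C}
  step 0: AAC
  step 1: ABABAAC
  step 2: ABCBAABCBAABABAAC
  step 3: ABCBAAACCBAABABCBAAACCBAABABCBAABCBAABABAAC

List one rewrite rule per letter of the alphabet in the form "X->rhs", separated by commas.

  step 2 ⇒ step 3: ABCBAABCBAABABAAC ⇒ AB·CBA·AAC·CBA·AB·AB·CBA·AAC·CBA·AB·AB·CBA·AB·CBA·AB·AB·AAC
    A ↦ AB
    B ↦ CBA
    C ↦ AAC

A->AB, B->CBA, C->AAC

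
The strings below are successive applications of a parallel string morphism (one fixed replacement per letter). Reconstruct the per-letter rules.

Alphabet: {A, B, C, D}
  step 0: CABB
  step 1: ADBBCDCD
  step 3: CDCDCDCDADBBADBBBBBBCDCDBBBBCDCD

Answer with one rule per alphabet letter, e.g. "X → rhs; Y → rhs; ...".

A->BB, B->CD, C->AD, D->BB

  step 0 ⇒ step 1: CABB ⇒ AD·BB·CD·CD
    A ↦ BB
    B ↦ CD
    C ↦ AD
    D ↦ BB  (constrained at step 1)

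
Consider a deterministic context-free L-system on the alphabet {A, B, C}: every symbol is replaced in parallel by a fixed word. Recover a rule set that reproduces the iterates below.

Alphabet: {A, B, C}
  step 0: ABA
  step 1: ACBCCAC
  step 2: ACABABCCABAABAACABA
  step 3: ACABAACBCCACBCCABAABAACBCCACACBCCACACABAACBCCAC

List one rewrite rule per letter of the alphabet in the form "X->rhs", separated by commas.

A->AC, B->BCC, C->ABA

  step 2 ⇒ step 3: ACABABCCABAABAACABA ⇒ AC·ABA·AC·BCC·AC·BCC·ABA·ABA·AC·BCC·AC·AC·BCC·AC·AC·ABA·AC·BCC·AC
    A ↦ AC
    B ↦ BCC
    C ↦ ABA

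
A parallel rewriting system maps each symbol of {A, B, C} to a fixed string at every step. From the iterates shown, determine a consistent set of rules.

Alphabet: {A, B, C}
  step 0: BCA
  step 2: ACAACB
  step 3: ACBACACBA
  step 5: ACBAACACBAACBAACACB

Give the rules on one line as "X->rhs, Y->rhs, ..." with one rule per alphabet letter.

  step 2 ⇒ step 3: ACAACB ⇒ AC·B·AC·AC·B·A
    A ↦ AC
    B ↦ A
    C ↦ B

A->AC, B->A, C->B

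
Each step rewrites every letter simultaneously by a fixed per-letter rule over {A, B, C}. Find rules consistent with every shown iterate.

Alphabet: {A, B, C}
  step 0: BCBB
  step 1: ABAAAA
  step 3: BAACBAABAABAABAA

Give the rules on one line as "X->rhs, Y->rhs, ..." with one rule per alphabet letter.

  step 0 ⇒ step 1: BCBB ⇒ A·BAA·A·A
    B ↦ A
    C ↦ BAA
    A ↦ C  (constrained at step 1)

A->C, B->A, C->BAA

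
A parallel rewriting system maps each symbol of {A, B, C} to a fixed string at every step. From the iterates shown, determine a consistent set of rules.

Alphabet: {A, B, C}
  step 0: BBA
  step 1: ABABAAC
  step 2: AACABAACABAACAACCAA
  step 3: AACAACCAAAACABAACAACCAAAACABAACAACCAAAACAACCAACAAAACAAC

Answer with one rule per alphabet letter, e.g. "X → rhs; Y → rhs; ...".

A->AAC, B->AB, C->CAA

  step 2 ⇒ step 3: AACABAACABAACAACCAA ⇒ AAC·AAC·CAA·AAC·AB·AAC·AAC·CAA·AAC·AB·AAC·AAC·CAA·AAC·AAC·CAA·CAA·AAC·AAC
    A ↦ AAC
    B ↦ AB
    C ↦ CAA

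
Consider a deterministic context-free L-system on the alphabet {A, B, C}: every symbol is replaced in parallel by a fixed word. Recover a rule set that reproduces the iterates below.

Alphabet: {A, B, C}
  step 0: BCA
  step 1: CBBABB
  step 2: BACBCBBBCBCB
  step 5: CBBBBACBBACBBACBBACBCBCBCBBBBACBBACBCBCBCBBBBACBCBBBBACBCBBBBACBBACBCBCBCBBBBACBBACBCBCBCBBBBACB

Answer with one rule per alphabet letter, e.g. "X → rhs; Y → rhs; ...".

  step 1 ⇒ step 2: CBBABB ⇒ BA·CB·CB·BB·CB·CB
    A ↦ BB
    B ↦ CB
    C ↦ BA

A->BB, B->CB, C->BA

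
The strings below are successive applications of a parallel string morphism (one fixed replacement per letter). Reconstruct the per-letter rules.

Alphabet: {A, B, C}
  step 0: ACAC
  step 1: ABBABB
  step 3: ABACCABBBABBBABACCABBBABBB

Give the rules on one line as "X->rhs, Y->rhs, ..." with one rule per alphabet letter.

  step 0 ⇒ step 1: ACAC ⇒ AB·B·AB·B
    A ↦ AB
    C ↦ B
    B ↦ ACC  (constrained at step 1)

A->AB, B->ACC, C->B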